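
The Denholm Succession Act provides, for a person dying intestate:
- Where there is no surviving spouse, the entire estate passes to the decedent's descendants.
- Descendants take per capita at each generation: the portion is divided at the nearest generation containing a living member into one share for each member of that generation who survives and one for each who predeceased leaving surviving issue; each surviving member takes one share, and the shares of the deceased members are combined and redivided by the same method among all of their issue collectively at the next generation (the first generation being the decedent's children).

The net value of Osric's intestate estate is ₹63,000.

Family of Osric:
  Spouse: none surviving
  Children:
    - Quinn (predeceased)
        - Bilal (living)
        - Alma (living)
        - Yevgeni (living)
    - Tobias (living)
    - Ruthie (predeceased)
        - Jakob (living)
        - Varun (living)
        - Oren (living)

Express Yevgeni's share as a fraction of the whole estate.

The entire ₹63,000 passes to the descendants.
That amount (₹63,000) is divided at the children's generation into 3 shares of ₹21,000. Tobias takes ₹21,000. The 2 shares of the deceased (Quinn and Ruthie) are combined into a pool of ₹42,000.
That pool (₹42,000) is divided at the grandchildren's generation equally among Bilal, Alma, Yevgeni, Jakob, Varun, and Oren: ₹7,000 each.

Yevgeni receives 1/9 of the estate.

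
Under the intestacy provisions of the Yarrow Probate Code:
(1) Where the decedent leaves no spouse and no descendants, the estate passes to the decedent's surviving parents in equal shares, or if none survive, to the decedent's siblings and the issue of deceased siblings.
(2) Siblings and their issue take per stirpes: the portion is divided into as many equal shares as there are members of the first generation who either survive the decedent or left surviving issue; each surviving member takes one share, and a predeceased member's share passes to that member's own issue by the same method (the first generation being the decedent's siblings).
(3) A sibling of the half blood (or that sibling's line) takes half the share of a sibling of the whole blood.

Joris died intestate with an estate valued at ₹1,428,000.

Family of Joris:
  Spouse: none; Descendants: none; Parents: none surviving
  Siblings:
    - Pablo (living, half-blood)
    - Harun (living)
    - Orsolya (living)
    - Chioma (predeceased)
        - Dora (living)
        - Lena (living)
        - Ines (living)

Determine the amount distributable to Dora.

Dora receives ₹136,000.

The entire ₹1,428,000 passes to the siblings and their issue.
Counting each half-blood sibling's line as half a unit, there are 7/2 units in ₹1,428,000, so one unit is ₹408,000. Whole-blood lines (Harun, Orsolya, and Chioma) take ₹408,000 each; half-blood lines (Pablo) take ₹204,000 each.
Chioma's share (₹408,000) is divided into 3 shares of ₹136,000: Dora, Lena, and Ines each take ₹136,000.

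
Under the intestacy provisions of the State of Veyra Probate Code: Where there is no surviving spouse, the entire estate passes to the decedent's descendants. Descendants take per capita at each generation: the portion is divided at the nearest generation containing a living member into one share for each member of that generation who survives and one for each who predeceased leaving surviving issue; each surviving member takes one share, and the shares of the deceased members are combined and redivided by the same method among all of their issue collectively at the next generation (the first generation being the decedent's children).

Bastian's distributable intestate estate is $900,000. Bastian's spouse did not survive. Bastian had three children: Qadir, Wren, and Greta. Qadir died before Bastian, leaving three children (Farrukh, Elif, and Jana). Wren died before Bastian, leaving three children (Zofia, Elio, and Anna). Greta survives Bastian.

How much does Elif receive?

The entire $900,000 passes to the descendants.
That amount ($900,000) is divided at the children's generation into 3 shares of $300,000. Greta takes $300,000. The 2 shares of the deceased (Qadir and Wren) are combined into a pool of $600,000.
That pool ($600,000) is divided at the grandchildren's generation equally among Farrukh, Elif, Jana, Zofia, Elio, and Anna: $100,000 each.

Elif receives $100,000.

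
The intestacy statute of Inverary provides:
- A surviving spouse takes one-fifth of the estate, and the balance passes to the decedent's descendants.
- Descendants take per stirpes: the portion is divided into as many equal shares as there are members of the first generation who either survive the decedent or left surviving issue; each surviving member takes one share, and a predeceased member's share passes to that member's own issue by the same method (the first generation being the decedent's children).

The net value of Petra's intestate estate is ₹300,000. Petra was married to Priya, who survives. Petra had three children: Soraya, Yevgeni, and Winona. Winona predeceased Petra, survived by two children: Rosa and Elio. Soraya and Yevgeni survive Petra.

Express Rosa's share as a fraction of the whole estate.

Rosa receives 2/15 of the estate.

Priya takes one-fifth of ₹300,000 = ₹60,000. The remaining ₹240,000 passes to the descendants.
The descendants' portion (₹240,000) is divided into 3 shares of ₹80,000: Soraya and Yevgeni each take ₹80,000; Winona's ₹80,000 share passes to Winona's issue.
Winona's share (₹80,000) is divided into 2 shares of ₹40,000: Rosa and Elio each take ₹40,000.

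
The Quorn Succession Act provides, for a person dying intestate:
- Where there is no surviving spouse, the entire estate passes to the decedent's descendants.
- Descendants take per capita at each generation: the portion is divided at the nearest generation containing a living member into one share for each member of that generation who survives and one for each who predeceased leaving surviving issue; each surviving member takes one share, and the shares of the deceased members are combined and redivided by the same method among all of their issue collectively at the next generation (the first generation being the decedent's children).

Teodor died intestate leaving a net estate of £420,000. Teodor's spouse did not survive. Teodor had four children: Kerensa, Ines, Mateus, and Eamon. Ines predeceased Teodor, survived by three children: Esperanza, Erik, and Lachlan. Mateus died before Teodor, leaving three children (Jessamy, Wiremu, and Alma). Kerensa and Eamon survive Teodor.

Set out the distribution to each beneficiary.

Kerensa: £105,000; Esperanza: £35,000; Erik: £35,000; Lachlan: £35,000; Jessamy: £35,000; Wiremu: £35,000; Alma: £35,000; Eamon: £105,000

The entire £420,000 passes to the descendants.
That amount (£420,000) is divided at the children's generation into 4 shares of £105,000. Kerensa and Eamon each take £105,000. The 2 shares of the deceased (Ines and Mateus) are combined into a pool of £210,000.
That pool (£210,000) is divided at the grandchildren's generation equally among Esperanza, Erik, Lachlan, Jessamy, Wiremu, and Alma: £35,000 each.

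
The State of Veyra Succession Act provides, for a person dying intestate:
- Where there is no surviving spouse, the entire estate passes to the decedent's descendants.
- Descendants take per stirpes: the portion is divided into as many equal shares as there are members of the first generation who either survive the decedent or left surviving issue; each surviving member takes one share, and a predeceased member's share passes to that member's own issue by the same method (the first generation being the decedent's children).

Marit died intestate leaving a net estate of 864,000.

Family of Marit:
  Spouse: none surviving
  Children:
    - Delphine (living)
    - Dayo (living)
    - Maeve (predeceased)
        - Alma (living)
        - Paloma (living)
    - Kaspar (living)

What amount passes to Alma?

Alma receives 108,000.

The entire 864,000 passes to the descendants.
That amount (864,000) is divided into 4 shares of 216,000: Delphine, Dayo, and Kaspar each take 216,000; Maeve's 216,000 share passes to Maeve's issue.
Maeve's share (216,000) is divided into 2 shares of 108,000: Alma and Paloma each take 108,000.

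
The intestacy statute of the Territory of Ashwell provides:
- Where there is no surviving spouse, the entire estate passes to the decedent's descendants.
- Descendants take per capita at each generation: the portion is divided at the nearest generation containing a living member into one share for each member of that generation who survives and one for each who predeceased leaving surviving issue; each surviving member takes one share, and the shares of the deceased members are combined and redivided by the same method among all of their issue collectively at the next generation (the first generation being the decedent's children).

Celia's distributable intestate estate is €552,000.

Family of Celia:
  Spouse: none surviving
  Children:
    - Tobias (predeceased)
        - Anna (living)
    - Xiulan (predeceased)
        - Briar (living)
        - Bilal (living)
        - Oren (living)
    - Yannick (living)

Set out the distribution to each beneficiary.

Anna: €92,000; Briar: €92,000; Bilal: €92,000; Oren: €92,000; Yannick: €184,000

The entire €552,000 passes to the descendants.
That amount (€552,000) is divided at the children's generation into 3 shares of €184,000. Yannick takes €184,000. The 2 shares of the deceased (Tobias and Xiulan) are combined into a pool of €368,000.
That pool (€368,000) is divided at the grandchildren's generation equally among Anna, Briar, Bilal, and Oren: €92,000 each.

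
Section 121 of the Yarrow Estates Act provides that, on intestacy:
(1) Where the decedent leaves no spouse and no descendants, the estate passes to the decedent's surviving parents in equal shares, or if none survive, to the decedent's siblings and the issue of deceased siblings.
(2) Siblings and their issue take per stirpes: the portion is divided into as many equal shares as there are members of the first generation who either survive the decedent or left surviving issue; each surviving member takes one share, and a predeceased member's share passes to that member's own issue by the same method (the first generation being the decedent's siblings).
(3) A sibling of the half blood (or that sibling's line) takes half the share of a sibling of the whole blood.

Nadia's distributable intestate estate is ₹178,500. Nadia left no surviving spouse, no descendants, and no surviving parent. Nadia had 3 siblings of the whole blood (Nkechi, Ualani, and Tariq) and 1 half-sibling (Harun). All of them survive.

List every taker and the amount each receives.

The entire ₹178,500 passes to the siblings and their issue.
Counting each half-blood sibling's line as half a unit, there are 7/2 units in ₹178,500, so one unit is ₹51,000. Whole-blood lines (Nkechi, Ualani, and Tariq) take ₹51,000 each; half-blood lines (Harun) take ₹25,500 each.

Nkechi: ₹51,000; Ualani: ₹51,000; Harun: ₹25,500; Tariq: ₹51,000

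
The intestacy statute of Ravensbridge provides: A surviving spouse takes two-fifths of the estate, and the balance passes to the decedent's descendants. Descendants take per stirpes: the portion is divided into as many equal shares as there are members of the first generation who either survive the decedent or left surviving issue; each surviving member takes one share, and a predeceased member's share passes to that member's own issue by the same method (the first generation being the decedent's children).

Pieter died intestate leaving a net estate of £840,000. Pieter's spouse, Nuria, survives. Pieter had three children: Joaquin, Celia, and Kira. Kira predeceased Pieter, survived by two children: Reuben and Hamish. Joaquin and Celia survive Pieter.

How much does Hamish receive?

Hamish receives £84,000.

Nuria takes two-fifths of £840,000 = £336,000. The remaining £504,000 passes to the descendants.
The descendants' portion (£504,000) is divided into 3 shares of £168,000: Joaquin and Celia each take £168,000; Kira's £168,000 share passes to Kira's issue.
Kira's share (£168,000) is divided into 2 shares of £84,000: Reuben and Hamish each take £84,000.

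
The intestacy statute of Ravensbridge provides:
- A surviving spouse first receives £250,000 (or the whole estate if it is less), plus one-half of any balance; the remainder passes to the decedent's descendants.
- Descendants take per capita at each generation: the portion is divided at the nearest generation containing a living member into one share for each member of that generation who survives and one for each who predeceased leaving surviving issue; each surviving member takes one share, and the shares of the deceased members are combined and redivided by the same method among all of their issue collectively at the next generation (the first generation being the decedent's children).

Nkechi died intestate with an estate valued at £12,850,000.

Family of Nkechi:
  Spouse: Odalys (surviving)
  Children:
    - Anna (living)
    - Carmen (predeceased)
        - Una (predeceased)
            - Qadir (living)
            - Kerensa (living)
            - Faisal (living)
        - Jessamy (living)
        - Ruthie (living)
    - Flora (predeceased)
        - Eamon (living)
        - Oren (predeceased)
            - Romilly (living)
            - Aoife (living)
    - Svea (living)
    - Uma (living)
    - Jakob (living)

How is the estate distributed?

Odalys first takes £250,000, leaving a balance of £12,600,000. Odalys then takes one-half of the balance (£6,300,000), for a total of £6,550,000. The remaining £6,300,000 passes to the descendants.
The descendants' portion (£6,300,000) is divided at the children's generation into 6 shares of £1,050,000. Anna, Svea, Uma, and Jakob each take £1,050,000. The 2 shares of the deceased (Carmen and Flora) are combined into a pool of £2,100,000.
That pool (£2,100,000) is divided at the grandchildren's generation into 5 shares of £420,000. Jessamy, Ruthie, and Eamon each take £420,000. The 2 shares of the deceased (Una and Oren) are combined into a pool of £840,000.
That pool (£840,000) is divided at the great-grandchildren's generation equally among Qadir, Kerensa, Faisal, Romilly, and Aoife: £168,000 each.

Odalys: £6,550,000; Anna: £1,050,000; Qadir: £168,000; Kerensa: £168,000; Faisal: £168,000; Jessamy: £420,000; Ruthie: £420,000; Eamon: £420,000; Romilly: £168,000; Aoife: £168,000; Svea: £1,050,000; Uma: £1,050,000; Jakob: £1,050,000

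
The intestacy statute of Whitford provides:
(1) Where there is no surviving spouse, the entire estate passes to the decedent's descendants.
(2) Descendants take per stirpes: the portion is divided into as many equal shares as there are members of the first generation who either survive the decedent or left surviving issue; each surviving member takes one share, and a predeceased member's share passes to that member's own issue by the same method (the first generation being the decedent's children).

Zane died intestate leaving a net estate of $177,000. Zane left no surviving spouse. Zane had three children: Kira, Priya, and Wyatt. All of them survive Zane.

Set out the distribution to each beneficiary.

Kira: $59,000; Priya: $59,000; Wyatt: $59,000

The entire $177,000 passes to the descendants.
That amount ($177,000) is divided into 3 shares of $59,000: Kira, Priya, and Wyatt each take $59,000.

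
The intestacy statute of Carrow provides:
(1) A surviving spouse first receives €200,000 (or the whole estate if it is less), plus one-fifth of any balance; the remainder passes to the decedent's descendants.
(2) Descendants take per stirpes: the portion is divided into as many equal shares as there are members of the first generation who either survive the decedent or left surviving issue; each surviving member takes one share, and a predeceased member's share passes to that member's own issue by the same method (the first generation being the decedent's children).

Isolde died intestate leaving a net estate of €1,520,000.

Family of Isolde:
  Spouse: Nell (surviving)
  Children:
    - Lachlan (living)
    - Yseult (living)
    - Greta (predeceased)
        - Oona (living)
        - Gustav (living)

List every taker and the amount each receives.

Nell: €464,000; Lachlan: €352,000; Yseult: €352,000; Oona: €176,000; Gustav: €176,000

Nell first takes €200,000, leaving a balance of €1,320,000. Nell then takes one-fifth of the balance (€264,000), for a total of €464,000. The remaining €1,056,000 passes to the descendants.
The descendants' portion (€1,056,000) is divided into 3 shares of €352,000: Lachlan and Yseult each take €352,000; Greta's €352,000 share passes to Greta's issue.
Greta's share (€352,000) is divided into 2 shares of €176,000: Oona and Gustav each take €176,000.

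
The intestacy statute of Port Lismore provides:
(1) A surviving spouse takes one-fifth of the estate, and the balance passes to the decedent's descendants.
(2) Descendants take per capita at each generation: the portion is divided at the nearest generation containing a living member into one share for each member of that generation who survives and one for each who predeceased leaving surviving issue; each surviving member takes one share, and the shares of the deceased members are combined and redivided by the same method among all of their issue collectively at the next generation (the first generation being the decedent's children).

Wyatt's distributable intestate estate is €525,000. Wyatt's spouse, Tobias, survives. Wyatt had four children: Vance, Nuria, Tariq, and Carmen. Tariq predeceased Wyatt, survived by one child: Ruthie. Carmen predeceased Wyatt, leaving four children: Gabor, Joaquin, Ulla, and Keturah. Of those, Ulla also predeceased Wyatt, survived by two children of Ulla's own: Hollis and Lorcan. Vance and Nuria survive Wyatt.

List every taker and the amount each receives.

Tobias: €105,000; Vance: €105,000; Nuria: €105,000; Ruthie: €42,000; Gabor: €42,000; Joaquin: €42,000; Hollis: €21,000; Lorcan: €21,000; Keturah: €42,000

Tobias takes one-fifth of €525,000 = €105,000. The remaining €420,000 passes to the descendants.
The descendants' portion (€420,000) is divided at the children's generation into 4 shares of €105,000. Vance and Nuria each take €105,000. The 2 shares of the deceased (Tariq and Carmen) are combined into a pool of €210,000.
That pool (€210,000) is divided at the grandchildren's generation into 5 shares of €42,000. Ruthie, Gabor, Joaquin, and Keturah each take €42,000. The remaining share for the deceased Ulla (€42,000) is carried to the next generation.
That pool (€42,000) is divided at the great-grandchildren's generation equally among Hollis and Lorcan: €21,000 each.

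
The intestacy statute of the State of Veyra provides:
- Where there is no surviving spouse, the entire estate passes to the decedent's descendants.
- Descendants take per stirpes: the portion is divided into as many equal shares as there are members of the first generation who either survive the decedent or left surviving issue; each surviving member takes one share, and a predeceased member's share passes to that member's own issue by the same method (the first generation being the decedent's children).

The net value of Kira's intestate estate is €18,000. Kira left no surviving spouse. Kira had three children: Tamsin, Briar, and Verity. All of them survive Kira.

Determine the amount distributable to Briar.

Briar receives €6,000.

The entire €18,000 passes to the descendants.
That amount (€18,000) is divided into 3 shares of €6,000: Tamsin, Briar, and Verity each take €6,000.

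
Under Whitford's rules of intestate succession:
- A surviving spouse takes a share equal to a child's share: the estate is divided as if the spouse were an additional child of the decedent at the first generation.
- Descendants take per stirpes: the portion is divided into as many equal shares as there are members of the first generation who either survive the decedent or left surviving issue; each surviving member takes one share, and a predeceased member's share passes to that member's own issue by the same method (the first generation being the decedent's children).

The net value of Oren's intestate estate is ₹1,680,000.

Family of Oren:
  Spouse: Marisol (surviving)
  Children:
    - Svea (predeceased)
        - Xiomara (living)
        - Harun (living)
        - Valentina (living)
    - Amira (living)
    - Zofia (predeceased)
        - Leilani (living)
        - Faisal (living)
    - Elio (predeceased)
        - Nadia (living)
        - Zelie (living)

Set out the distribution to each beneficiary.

The spouse counts as an additional share at the children's level, so there are 5 primary shares of ₹336,000. Marisol takes one such share (₹336,000).
The children's combined portion (₹1,344,000) is divided into 4 shares of ₹336,000: Amira takes ₹336,000; Svea's ₹336,000 share passes to Svea's issue; Zofia's ₹336,000 share passes to Zofia's issue; Elio's ₹336,000 share passes to Elio's issue.
Svea's share (₹336,000) is divided into 3 shares of ₹112,000: Xiomara, Harun, and Valentina each take ₹112,000.
Zofia's share (₹336,000) is divided into 2 shares of ₹168,000: Leilani and Faisal each take ₹168,000.
Elio's share (₹336,000) is divided into 2 shares of ₹168,000: Nadia and Zelie each take ₹168,000.

Marisol: ₹336,000; Xiomara: ₹112,000; Harun: ₹112,000; Valentina: ₹112,000; Amira: ₹336,000; Leilani: ₹168,000; Faisal: ₹168,000; Nadia: ₹168,000; Zelie: ₹168,000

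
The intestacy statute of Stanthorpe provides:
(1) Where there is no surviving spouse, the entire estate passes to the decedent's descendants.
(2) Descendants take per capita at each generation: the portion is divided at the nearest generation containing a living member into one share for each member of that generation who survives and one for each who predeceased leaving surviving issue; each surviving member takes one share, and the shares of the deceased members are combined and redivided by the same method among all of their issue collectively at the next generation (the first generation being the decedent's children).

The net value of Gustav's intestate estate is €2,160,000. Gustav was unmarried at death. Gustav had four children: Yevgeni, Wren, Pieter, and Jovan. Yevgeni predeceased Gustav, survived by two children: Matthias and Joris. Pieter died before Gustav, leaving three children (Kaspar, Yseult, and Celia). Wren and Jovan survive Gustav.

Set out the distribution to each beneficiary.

Matthias: €216,000; Joris: €216,000; Wren: €540,000; Kaspar: €216,000; Yseult: €216,000; Celia: €216,000; Jovan: €540,000

The entire €2,160,000 passes to the descendants.
That amount (€2,160,000) is divided at the children's generation into 4 shares of €540,000. Wren and Jovan each take €540,000. The 2 shares of the deceased (Yevgeni and Pieter) are combined into a pool of €1,080,000.
That pool (€1,080,000) is divided at the grandchildren's generation equally among Matthias, Joris, Kaspar, Yseult, and Celia: €216,000 each.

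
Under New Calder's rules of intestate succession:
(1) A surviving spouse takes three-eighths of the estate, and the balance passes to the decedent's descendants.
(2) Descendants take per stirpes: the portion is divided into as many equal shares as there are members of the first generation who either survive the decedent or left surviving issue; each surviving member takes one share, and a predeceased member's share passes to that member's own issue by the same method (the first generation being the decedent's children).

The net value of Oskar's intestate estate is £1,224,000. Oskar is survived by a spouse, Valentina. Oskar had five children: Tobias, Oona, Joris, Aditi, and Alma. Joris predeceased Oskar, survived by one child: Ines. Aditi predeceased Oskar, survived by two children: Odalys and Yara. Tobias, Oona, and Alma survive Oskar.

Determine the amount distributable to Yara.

Yara receives £76,500.

Valentina takes three-eighths of £1,224,000 = £459,000. The remaining £765,000 passes to the descendants.
The descendants' portion (£765,000) is divided into 5 shares of £153,000: Tobias, Oona, and Alma each take £153,000; Joris's £153,000 share passes to Joris's issue; Aditi's £153,000 share passes to Aditi's issue.
Joris's share (£153,000) passes entirely to Ines.
Aditi's share (£153,000) is divided into 2 shares of £76,500: Odalys and Yara each take £76,500.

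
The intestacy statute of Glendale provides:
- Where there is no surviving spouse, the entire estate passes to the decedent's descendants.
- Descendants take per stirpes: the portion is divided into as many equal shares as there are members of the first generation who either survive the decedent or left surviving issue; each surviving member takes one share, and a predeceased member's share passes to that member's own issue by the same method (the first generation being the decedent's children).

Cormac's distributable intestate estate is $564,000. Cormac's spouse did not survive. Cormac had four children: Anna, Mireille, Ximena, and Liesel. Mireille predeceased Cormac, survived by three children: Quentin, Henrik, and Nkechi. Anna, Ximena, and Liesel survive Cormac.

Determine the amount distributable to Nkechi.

Nkechi receives $47,000.

The entire $564,000 passes to the descendants.
That amount ($564,000) is divided into 4 shares of $141,000: Anna, Ximena, and Liesel each take $141,000; Mireille's $141,000 share passes to Mireille's issue.
Mireille's share ($141,000) is divided into 3 shares of $47,000: Quentin, Henrik, and Nkechi each take $47,000.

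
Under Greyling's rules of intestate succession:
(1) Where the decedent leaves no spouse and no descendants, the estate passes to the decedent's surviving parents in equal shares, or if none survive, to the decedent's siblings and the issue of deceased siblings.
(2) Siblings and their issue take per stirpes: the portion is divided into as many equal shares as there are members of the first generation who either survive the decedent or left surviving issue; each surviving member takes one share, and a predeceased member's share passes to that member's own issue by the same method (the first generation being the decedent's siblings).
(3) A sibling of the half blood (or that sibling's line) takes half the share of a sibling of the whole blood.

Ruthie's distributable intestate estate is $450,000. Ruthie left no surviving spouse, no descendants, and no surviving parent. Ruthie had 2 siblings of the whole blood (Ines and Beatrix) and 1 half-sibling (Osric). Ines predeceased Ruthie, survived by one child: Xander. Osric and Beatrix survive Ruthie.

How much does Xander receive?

The entire $450,000 passes to the siblings and their issue.
Counting each half-blood sibling's line as half a unit, there are 5/2 units in $450,000, so one unit is $180,000. Whole-blood lines (Ines and Beatrix) take $180,000 each; half-blood lines (Osric) take $90,000 each.
Ines's share ($180,000) passes entirely to Xander.

Xander receives $180,000.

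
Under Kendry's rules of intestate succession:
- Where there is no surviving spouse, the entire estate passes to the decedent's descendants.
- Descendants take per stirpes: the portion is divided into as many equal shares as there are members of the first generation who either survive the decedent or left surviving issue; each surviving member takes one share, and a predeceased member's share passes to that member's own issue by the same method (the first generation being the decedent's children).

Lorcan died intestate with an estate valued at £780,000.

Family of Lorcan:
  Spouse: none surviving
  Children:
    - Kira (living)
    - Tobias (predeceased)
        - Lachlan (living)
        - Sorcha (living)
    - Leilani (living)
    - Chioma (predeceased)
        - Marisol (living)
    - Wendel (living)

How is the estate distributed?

Kira: £156,000; Lachlan: £78,000; Sorcha: £78,000; Leilani: £156,000; Marisol: £156,000; Wendel: £156,000

The entire £780,000 passes to the descendants.
That amount (£780,000) is divided into 5 shares of £156,000: Kira, Leilani, and Wendel each take £156,000; Tobias's £156,000 share passes to Tobias's issue; Chioma's £156,000 share passes to Chioma's issue.
Tobias's share (£156,000) is divided into 2 shares of £78,000: Lachlan and Sorcha each take £78,000.
Chioma's share (£156,000) passes entirely to Marisol.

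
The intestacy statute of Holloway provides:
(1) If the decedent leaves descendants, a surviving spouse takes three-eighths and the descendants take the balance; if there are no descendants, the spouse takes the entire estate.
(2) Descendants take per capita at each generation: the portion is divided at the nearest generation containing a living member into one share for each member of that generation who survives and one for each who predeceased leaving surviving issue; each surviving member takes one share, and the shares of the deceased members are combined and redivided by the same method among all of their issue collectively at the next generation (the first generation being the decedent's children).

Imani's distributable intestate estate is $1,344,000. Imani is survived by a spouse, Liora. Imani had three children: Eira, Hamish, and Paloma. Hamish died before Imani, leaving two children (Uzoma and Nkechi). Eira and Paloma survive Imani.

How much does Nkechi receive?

Liora takes three-eighths of $1,344,000 = $504,000. The remaining $840,000 passes to the descendants.
The descendants' portion ($840,000) is divided at the children's generation into 3 shares of $280,000. Eira and Paloma each take $280,000. The remaining share for the deceased Hamish ($280,000) is carried to the next generation.
That pool ($280,000) is divided at the grandchildren's generation equally among Uzoma and Nkechi: $140,000 each.

Nkechi receives $140,000.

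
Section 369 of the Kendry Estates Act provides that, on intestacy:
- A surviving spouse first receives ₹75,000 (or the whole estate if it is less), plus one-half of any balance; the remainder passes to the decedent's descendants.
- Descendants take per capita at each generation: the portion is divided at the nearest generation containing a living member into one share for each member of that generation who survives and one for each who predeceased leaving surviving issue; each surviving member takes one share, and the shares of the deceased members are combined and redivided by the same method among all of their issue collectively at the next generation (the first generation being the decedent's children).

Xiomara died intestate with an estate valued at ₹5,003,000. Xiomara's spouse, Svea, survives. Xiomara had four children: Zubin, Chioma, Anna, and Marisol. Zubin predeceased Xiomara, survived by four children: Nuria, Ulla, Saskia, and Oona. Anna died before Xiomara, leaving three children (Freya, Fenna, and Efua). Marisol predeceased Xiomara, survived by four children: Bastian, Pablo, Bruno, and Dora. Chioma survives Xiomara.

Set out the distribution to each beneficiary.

Svea: ₹2,539,000; Nuria: ₹168,000; Ulla: ₹168,000; Saskia: ₹168,000; Oona: ₹168,000; Chioma: ₹616,000; Freya: ₹168,000; Fenna: ₹168,000; Efua: ₹168,000; Bastian: ₹168,000; Pablo: ₹168,000; Bruno: ₹168,000; Dora: ₹168,000

Svea first takes ₹75,000, leaving a balance of ₹4,928,000. Svea then takes one-half of the balance (₹2,464,000), for a total of ₹2,539,000. The remaining ₹2,464,000 passes to the descendants.
The descendants' portion (₹2,464,000) is divided at the children's generation into 4 shares of ₹616,000. Chioma takes ₹616,000. The 3 shares of the deceased (Zubin, Anna, and Marisol) are combined into a pool of ₹1,848,000.
That pool (₹1,848,000) is divided at the grandchildren's generation equally among Nuria, Ulla, Saskia, Oona, Freya, Fenna, Efua, Bastian, Pablo, Bruno, and Dora: ₹168,000 each.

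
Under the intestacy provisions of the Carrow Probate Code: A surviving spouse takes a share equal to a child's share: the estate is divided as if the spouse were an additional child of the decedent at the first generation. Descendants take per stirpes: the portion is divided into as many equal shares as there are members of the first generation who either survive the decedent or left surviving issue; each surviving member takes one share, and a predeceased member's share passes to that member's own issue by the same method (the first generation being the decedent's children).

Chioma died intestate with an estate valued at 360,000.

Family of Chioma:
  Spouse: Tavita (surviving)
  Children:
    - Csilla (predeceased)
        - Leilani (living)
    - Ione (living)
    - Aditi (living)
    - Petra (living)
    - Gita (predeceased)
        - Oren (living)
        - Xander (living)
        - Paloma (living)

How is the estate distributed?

The spouse counts as an additional share at the children's level, so there are 6 primary shares of 60,000. Tavita takes one such share (60,000).
The children's combined portion (300,000) is divided into 5 shares of 60,000: Ione, Aditi, and Petra each take 60,000; Csilla's 60,000 share passes to Csilla's issue; Gita's 60,000 share passes to Gita's issue.
Csilla's share (60,000) passes entirely to Leilani.
Gita's share (60,000) is divided into 3 shares of 20,000: Oren, Xander, and Paloma each take 20,000.

Tavita: 60,000; Leilani: 60,000; Ione: 60,000; Aditi: 60,000; Petra: 60,000; Oren: 20,000; Xander: 20,000; Paloma: 20,000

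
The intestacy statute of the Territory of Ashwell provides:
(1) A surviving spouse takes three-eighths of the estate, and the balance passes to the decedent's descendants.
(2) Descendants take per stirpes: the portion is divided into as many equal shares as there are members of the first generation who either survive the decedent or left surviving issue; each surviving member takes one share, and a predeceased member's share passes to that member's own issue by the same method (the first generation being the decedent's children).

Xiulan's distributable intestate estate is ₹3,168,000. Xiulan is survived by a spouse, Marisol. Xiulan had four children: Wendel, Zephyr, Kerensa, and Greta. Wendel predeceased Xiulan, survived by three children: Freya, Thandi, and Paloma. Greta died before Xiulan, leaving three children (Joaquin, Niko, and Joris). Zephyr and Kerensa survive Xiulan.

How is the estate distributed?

Marisol takes three-eighths of ₹3,168,000 = ₹1,188,000. The remaining ₹1,980,000 passes to the descendants.
The descendants' portion (₹1,980,000) is divided into 4 shares of ₹495,000: Zephyr and Kerensa each take ₹495,000; Wendel's ₹495,000 share passes to Wendel's issue; Greta's ₹495,000 share passes to Greta's issue.
Wendel's share (₹495,000) is divided into 3 shares of ₹165,000: Freya, Thandi, and Paloma each take ₹165,000.
Greta's share (₹495,000) is divided into 3 shares of ₹165,000: Joaquin, Niko, and Joris each take ₹165,000.

Marisol: ₹1,188,000; Freya: ₹165,000; Thandi: ₹165,000; Paloma: ₹165,000; Zephyr: ₹495,000; Kerensa: ₹495,000; Joaquin: ₹165,000; Niko: ₹165,000; Joris: ₹165,000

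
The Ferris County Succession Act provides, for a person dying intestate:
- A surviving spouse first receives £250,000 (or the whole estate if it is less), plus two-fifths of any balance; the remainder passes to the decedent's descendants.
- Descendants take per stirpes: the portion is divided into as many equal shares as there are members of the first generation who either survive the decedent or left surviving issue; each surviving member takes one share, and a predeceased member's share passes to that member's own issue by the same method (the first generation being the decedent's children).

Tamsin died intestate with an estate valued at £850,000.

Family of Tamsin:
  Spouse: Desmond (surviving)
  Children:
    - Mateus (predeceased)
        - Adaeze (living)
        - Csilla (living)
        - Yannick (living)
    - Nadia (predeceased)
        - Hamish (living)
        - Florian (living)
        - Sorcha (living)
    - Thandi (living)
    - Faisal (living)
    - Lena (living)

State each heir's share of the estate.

Desmond first takes £250,000, leaving a balance of £600,000. Desmond then takes two-fifths of the balance (£240,000), for a total of £490,000. The remaining £360,000 passes to the descendants.
The descendants' portion (£360,000) is divided into 5 shares of £72,000: Thandi, Faisal, and Lena each take £72,000; Mateus's £72,000 share passes to Mateus's issue; Nadia's £72,000 share passes to Nadia's issue.
Mateus's share (£72,000) is divided into 3 shares of £24,000: Adaeze, Csilla, and Yannick each take £24,000.
Nadia's share (£72,000) is divided into 3 shares of £24,000: Hamish, Florian, and Sorcha each take £24,000.

Desmond: £490,000; Adaeze: £24,000; Csilla: £24,000; Yannick: £24,000; Hamish: £24,000; Florian: £24,000; Sorcha: £24,000; Thandi: £72,000; Faisal: £72,000; Lena: £72,000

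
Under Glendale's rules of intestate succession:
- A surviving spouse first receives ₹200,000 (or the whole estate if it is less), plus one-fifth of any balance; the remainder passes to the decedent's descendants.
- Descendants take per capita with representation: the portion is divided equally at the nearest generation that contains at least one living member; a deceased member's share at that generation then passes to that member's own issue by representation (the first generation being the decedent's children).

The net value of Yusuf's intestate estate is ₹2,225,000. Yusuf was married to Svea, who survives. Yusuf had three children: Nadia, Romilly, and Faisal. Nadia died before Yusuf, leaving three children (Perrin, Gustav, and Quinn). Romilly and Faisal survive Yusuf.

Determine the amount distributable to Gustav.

Gustav receives ₹180,000.

Svea first takes ₹200,000, leaving a balance of ₹2,025,000. Svea then takes one-fifth of the balance (₹405,000), for a total of ₹605,000. The remaining ₹1,620,000 passes to the descendants.
The descendants' portion (₹1,620,000) is divided into 3 shares of ₹540,000: Romilly and Faisal each take ₹540,000; Nadia's ₹540,000 share passes to Nadia's issue.
Nadia's share (₹540,000) is divided into 3 shares of ₹180,000: Perrin, Gustav, and Quinn each take ₹180,000.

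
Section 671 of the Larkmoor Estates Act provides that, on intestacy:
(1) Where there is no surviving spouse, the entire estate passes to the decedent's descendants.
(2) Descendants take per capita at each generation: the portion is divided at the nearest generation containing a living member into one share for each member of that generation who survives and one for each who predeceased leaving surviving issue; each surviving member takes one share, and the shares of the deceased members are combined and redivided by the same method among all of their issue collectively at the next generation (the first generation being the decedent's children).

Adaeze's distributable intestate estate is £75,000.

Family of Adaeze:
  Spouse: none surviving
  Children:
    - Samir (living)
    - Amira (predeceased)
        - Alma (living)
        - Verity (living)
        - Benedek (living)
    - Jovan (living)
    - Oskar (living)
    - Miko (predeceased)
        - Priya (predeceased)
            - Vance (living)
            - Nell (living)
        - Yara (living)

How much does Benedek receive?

Benedek receives £6,000.

The entire £75,000 passes to the descendants.
That amount (£75,000) is divided at the children's generation into 5 shares of £15,000. Samir, Jovan, and Oskar each take £15,000. The 2 shares of the deceased (Amira and Miko) are combined into a pool of £30,000.
That pool (£30,000) is divided at the grandchildren's generation into 5 shares of £6,000. Alma, Verity, Benedek, and Yara each take £6,000. The remaining share for the deceased Priya (£6,000) is carried to the next generation.
That pool (£6,000) is divided at the great-grandchildren's generation equally among Vance and Nell: £3,000 each.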